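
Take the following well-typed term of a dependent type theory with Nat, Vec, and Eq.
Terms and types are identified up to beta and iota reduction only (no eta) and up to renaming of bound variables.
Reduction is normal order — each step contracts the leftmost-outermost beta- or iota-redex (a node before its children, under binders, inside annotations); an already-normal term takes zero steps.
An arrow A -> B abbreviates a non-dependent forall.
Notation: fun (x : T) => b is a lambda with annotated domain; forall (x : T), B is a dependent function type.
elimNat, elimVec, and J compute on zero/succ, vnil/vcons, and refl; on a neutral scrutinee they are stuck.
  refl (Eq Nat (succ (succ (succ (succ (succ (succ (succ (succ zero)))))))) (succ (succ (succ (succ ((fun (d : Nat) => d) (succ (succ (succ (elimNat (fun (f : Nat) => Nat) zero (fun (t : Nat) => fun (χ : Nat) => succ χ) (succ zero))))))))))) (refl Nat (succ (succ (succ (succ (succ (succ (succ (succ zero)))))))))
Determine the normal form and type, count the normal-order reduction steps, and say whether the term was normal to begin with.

resulting normal form:
  refl (Eq Nat (succ (succ (succ (succ (succ (succ (succ (succ zero)))))))) (succ (succ (succ (succ (succ (succ (succ (succ zero))))))))) (refl Nat (succ (succ (succ (succ (succ (succ (succ (succ zero)))))))))
the term's type:
  Eq (Eq Nat (succ (succ (succ (succ (succ (succ (succ (succ zero)))))))) (succ (succ (succ (succ (succ (succ (succ (succ zero))))))))) (refl Nat (succ (succ (succ (succ (succ (succ (succ (succ zero))))))))) (refl Nat (succ (succ (succ (succ (succ (succ (succ (succ zero)))))))))
reduction steps (normal order): 5
started in normal form: no
first redex: a beta-redex


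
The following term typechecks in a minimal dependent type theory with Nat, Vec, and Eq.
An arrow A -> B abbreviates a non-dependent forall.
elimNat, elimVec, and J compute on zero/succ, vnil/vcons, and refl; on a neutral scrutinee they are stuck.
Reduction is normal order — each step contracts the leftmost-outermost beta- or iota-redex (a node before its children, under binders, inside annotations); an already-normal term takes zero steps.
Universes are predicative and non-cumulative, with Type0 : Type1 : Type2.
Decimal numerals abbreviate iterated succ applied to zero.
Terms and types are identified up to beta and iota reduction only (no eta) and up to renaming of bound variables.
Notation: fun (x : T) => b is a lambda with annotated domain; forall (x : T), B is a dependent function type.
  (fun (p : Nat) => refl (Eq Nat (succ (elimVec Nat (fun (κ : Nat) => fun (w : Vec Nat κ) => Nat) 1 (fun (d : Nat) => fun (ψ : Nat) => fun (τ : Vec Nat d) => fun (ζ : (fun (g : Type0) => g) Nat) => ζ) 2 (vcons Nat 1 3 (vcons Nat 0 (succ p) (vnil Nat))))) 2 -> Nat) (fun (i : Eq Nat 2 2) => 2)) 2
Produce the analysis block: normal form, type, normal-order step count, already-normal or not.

normal form:
  refl (Eq Nat 2 2 -> Nat) (fun (p : Eq Nat 2 2) => 2)
type:
  Eq (Eq Nat 2 2 -> Nat) (fun (p : Eq Nat 2 2) => 2) (fun (κ : Eq Nat 2 2) => 2)
normal-order step count: 12
term was already normal: no
first redex: a beta-redex


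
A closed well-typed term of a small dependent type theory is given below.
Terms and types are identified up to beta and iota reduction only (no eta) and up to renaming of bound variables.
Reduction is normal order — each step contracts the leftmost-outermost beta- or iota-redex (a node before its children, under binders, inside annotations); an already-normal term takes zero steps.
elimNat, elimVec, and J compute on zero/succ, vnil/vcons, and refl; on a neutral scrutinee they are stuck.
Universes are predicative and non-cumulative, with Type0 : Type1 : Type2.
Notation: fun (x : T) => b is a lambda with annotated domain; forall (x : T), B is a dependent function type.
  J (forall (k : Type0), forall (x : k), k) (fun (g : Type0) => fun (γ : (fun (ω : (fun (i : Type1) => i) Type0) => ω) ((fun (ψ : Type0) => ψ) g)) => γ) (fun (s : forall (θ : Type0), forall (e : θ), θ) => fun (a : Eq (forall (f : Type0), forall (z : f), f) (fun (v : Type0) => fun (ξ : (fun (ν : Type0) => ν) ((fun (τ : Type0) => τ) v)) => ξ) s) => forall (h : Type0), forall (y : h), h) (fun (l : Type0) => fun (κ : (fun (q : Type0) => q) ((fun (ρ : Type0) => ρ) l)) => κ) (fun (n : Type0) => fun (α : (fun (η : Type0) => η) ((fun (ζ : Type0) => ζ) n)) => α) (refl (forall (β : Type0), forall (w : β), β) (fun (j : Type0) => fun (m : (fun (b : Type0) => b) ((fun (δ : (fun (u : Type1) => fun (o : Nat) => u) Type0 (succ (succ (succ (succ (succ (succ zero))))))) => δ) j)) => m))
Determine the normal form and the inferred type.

reduced normal form:
  fun (k : Type0) => fun (x : k) => x
type:
  forall (k : Type0), forall (x : k), k


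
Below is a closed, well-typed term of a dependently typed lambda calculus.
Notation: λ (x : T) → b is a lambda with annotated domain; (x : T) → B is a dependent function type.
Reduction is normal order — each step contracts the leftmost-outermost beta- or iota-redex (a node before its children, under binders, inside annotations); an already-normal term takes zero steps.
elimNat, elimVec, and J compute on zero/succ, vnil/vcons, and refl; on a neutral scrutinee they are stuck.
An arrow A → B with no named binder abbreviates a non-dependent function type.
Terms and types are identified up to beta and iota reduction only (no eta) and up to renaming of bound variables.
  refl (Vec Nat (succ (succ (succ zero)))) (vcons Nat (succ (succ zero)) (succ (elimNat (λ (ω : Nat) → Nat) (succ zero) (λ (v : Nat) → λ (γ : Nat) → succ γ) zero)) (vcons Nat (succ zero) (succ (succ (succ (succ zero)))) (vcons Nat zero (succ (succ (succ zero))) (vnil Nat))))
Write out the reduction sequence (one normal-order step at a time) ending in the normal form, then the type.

normal-order reduction:
  refl (Vec Nat (succ (succ (succ zero)))) (vcons Nat (succ (succ zero)) (succ (elimNat (λ (ω : Nat) → Nat) (succ zero) (λ (v : Nat) → λ (γ : Nat) → succ γ) zero)) (vcons Nat (succ zero) (succ (succ (succ (succ zero)))) (vcons Nat zero (succ (succ (succ zero))) (vnil Nat))))
  ~> refl (Vec Nat (succ (succ (succ zero)))) (vcons Nat (succ (succ zero)) (succ (succ zero)) (vcons Nat (succ zero) (succ (succ (succ (succ zero)))) (vcons Nat zero (succ (succ (succ zero))) (vnil Nat))))
the term's type:
  Eq (Vec Nat (succ (succ (succ zero)))) (vcons Nat (succ (succ zero)) (succ (succ zero)) (vcons Nat (succ zero) (succ (succ (succ (succ zero)))) (vcons Nat zero (succ (succ (succ zero))) (vnil Nat)))) (vcons Nat (succ (succ zero)) (succ (succ zero)) (vcons Nat (succ zero) (succ (succ (succ (succ zero)))) (vcons Nat zero (succ (succ (succ zero))) (vnil Nat))))


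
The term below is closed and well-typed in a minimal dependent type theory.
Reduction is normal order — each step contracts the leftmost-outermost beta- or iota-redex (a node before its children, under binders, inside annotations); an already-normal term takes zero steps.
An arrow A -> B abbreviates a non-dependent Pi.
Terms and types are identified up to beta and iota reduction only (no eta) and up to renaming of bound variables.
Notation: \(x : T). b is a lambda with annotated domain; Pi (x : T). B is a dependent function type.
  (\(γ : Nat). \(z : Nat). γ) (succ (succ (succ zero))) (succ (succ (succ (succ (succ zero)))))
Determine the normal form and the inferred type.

normal form:
  succ (succ (succ zero))
inferred type:
  Nat
observation: normalization takes exactly 2 steps under the normal-order strategy.


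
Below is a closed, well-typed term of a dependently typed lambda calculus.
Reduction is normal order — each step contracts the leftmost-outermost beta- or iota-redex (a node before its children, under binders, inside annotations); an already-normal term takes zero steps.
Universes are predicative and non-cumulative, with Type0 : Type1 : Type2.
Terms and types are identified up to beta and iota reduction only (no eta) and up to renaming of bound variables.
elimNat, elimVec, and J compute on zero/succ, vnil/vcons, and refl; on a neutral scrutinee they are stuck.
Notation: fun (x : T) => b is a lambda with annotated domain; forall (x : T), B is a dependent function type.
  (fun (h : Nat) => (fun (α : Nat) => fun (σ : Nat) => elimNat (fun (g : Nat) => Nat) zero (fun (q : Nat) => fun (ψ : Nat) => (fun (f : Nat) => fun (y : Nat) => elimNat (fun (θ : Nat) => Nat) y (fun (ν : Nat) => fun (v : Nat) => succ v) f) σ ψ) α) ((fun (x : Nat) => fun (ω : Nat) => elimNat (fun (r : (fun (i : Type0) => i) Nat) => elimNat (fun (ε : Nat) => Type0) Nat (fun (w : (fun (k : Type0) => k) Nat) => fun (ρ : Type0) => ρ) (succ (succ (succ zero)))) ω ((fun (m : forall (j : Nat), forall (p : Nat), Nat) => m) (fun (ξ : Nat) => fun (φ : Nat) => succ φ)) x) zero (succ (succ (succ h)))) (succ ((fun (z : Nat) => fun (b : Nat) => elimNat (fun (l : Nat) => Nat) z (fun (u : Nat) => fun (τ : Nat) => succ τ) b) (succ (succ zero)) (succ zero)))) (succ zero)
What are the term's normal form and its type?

reduced normal form:
  succ (succ (succ (succ (succ (succ (succ (succ (succ (succ (succ (succ (succ (succ (succ (succ zero)))))))))))))))
inferred type:
  Nat
observation: contracting a beta-redex first, the term normalizes in 40 steps.


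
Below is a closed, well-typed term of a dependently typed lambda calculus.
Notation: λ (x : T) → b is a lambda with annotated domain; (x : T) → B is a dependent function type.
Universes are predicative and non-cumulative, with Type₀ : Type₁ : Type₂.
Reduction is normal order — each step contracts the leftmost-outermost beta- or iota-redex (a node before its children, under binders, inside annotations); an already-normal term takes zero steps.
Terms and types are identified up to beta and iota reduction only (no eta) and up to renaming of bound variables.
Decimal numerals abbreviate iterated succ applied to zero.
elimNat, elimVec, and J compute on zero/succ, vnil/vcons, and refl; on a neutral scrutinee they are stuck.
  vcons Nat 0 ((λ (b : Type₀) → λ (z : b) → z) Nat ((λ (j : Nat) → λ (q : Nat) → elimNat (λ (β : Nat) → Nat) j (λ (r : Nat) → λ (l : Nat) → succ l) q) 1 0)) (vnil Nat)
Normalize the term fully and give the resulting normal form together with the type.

resulting normal form:
  vcons Nat 0 1 (vnil Nat)
inferred type:
  Vec Nat 1
observation: the term reaches its normal form after 5 normal-order steps.


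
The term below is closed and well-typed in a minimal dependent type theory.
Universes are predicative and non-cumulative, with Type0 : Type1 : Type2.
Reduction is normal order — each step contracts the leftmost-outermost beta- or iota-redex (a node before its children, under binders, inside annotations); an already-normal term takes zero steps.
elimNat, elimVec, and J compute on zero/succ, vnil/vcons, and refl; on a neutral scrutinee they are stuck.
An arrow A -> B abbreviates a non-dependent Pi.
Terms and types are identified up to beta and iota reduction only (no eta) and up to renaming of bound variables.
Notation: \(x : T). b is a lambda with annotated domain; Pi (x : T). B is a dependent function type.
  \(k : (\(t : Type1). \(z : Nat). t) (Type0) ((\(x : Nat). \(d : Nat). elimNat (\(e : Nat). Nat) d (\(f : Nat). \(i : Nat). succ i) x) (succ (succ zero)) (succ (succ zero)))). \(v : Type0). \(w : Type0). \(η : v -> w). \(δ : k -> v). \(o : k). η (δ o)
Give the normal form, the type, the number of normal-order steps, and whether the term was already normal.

reduced normal form:
  \(k : Type0). \(t : Type0). \(z : Type0). \(x : t -> z). \(d : k -> t). \(e : k). x (d e)
type:
  Pi (k : Type0). Pi (t : Type0). Pi (z : Type0). (t -> z) -> (k -> t) -> k -> z
normal-order step count: 2
already normal: no
first redex: a beta-redex


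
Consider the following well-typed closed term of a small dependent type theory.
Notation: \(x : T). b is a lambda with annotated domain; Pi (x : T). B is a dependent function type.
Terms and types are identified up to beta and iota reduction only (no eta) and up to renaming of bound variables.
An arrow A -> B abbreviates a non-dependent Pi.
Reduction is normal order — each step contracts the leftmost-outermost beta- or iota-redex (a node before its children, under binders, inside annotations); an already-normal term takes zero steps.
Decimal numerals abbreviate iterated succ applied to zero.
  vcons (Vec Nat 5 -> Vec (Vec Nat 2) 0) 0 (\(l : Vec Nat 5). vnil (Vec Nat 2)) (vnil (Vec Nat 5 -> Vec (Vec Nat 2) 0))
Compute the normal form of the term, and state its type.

resulting normal form:
  vcons (Vec Nat 5 -> Vec (Vec Nat 2) 0) 0 (\(l : Vec Nat 5). vnil (Vec Nat 2)) (vnil (Vec Nat 5 -> Vec (Vec Nat 2) 0))
type:
  Vec (Vec Nat 5 -> Vec (Vec Nat 2) 0) 1
observation: the term is already in normal form.


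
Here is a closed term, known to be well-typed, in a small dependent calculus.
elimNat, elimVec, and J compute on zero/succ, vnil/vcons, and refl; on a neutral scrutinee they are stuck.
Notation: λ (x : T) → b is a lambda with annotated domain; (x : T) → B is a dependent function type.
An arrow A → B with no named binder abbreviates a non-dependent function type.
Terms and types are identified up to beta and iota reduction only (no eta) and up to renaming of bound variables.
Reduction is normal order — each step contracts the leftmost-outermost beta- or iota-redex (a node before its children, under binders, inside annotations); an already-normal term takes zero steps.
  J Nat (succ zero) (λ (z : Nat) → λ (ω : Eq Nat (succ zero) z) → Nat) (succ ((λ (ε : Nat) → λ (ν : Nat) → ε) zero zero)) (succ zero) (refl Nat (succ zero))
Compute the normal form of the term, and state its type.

normal form:
  succ zero
the term's type:
  Nat
observation: 3 normal-order steps separate the term from its normal form.


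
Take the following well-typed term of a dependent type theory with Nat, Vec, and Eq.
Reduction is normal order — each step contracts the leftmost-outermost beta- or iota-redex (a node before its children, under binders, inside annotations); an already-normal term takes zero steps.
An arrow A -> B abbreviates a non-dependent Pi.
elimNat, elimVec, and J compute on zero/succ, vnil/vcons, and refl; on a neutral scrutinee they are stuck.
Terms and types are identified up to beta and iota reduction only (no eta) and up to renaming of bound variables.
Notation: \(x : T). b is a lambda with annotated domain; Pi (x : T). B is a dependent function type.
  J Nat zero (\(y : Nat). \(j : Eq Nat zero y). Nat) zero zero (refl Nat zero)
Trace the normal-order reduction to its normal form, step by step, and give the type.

reduction (normal order):
  J Nat zero (\(y : Nat). \(j : Eq Nat zero y). Nat) zero zero (refl Nat zero)
  ~> zero
type:
  Nat


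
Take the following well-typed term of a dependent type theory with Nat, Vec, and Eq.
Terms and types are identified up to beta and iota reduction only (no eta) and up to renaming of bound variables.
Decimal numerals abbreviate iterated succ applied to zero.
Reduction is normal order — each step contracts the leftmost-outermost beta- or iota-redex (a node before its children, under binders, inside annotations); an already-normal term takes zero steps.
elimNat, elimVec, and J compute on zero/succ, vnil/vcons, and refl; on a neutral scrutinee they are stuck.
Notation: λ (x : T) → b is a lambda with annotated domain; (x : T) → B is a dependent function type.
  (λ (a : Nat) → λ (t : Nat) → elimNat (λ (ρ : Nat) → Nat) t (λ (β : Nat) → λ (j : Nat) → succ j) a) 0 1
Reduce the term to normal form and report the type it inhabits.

normal form:
  1
type:
  Nat
observation: the first redex contracted is a beta-redex; the normal form is reached in 3 normal-order steps.


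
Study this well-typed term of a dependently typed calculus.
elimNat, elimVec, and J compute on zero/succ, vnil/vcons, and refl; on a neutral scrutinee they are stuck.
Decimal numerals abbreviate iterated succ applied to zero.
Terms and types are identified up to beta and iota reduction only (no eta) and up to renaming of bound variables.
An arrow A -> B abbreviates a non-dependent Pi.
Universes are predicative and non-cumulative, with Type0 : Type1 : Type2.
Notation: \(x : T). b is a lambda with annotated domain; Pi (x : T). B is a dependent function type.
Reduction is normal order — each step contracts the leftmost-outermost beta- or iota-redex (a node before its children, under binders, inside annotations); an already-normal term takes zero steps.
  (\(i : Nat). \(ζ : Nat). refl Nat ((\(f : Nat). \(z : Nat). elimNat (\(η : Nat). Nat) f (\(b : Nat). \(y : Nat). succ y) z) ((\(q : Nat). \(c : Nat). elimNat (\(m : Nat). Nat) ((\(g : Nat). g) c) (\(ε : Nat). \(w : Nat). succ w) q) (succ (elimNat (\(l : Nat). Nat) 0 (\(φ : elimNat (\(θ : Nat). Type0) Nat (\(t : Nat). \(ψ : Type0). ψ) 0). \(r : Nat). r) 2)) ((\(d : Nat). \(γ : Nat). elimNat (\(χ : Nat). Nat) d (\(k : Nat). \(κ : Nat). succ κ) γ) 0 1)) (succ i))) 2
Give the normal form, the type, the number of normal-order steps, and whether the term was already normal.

resulting normal form:
  \(i : Nat). refl Nat 5
type:
  Nat -> Eq Nat 5 5
reduction steps (normal order): 33
term was already normal: no
first redex: a beta-redex


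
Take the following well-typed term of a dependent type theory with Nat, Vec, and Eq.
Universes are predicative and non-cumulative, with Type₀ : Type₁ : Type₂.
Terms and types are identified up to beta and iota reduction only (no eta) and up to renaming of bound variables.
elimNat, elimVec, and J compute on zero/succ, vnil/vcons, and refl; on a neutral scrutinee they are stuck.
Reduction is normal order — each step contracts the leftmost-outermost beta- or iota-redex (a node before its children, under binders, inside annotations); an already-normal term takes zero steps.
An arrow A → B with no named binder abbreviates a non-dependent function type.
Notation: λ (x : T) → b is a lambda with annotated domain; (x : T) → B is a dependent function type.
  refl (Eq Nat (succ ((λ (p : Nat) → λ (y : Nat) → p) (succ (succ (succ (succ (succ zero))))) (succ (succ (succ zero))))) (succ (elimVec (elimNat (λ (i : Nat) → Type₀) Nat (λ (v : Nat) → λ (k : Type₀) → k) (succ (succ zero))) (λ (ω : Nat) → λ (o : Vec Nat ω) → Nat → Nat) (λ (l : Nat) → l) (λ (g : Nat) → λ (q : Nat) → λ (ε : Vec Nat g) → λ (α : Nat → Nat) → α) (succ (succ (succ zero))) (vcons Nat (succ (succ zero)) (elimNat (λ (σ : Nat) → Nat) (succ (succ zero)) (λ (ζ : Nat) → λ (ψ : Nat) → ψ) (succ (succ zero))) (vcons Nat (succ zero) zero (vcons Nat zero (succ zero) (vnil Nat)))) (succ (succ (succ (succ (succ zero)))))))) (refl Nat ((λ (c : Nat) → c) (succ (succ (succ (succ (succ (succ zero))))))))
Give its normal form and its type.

normal form:
  refl (Eq Nat (succ (succ (succ (succ (succ (succ zero)))))) (succ (succ (succ (succ (succ (succ zero))))))) (refl Nat (succ (succ (succ (succ (succ (succ zero)))))))
inferred type:
  Eq (Eq Nat (succ (succ (succ (succ (succ (succ zero)))))) (succ (succ (succ (succ (succ (succ zero))))))) (refl Nat (succ (succ (succ (succ (succ (succ zero))))))) (refl Nat (succ (succ (succ (succ (succ (succ zero)))))))


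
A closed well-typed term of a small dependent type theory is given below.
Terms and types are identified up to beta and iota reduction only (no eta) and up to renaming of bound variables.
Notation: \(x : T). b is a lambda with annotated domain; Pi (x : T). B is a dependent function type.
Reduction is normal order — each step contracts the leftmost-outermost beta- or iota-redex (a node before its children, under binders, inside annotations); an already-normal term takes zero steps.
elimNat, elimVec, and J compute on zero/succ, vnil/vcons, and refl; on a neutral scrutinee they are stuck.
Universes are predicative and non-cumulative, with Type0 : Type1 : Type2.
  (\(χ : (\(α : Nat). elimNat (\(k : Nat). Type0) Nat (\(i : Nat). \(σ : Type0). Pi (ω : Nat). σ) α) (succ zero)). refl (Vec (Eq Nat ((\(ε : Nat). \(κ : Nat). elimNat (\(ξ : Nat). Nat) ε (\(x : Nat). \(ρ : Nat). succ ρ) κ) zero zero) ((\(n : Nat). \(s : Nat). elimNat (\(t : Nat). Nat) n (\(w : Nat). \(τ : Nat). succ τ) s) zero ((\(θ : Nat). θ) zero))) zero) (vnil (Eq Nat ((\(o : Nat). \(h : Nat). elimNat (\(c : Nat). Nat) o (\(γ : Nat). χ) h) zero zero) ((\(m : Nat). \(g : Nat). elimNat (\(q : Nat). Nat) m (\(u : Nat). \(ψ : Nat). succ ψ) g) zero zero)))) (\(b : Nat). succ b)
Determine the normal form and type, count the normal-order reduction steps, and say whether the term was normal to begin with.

resulting normal form:
  refl (Vec (Eq Nat zero zero) zero) (vnil (Eq Nat zero zero))
inferred type:
  Eq (Vec (Eq Nat zero zero) zero) (vnil (Eq Nat zero zero)) (vnil (Eq Nat zero zero))
normal-order step count: 14
already normal: no
first redex: a beta-redex


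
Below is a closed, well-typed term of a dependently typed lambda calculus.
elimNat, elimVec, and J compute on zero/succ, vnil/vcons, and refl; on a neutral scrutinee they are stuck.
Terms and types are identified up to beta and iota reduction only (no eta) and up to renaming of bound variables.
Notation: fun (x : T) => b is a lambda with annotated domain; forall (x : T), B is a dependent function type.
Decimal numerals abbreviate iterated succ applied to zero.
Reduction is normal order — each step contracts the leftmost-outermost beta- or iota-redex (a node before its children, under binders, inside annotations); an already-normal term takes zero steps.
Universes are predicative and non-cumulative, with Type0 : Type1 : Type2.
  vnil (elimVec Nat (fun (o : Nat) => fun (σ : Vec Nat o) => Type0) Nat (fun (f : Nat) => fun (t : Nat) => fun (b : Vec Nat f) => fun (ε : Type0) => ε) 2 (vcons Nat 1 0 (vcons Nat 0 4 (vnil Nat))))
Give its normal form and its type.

resulting normal form:
  vnil Nat
inferred type:
  Vec Nat 0
observation: the leftmost-outermost redex is an elimVec iota-redex, and normalization takes 11 steps.


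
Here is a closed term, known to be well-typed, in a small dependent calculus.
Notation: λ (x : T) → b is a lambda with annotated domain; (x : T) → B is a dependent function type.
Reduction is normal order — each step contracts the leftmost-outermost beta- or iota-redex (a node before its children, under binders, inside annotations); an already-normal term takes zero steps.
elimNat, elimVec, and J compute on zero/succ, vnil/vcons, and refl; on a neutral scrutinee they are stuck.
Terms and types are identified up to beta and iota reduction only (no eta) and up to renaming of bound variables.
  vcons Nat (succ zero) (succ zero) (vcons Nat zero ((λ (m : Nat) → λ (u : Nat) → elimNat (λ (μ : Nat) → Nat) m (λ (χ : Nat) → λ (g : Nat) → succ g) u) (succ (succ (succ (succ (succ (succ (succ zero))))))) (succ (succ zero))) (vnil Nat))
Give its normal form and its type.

resulting normal form:
  vcons Nat (succ zero) (succ zero) (vcons Nat zero (succ (succ (succ (succ (succ (succ (succ (succ (succ zero))))))))) (vnil Nat))
the term's type:
  Vec Nat (succ (succ zero))
observation: 9 normal-order steps separate the term from its normal form.


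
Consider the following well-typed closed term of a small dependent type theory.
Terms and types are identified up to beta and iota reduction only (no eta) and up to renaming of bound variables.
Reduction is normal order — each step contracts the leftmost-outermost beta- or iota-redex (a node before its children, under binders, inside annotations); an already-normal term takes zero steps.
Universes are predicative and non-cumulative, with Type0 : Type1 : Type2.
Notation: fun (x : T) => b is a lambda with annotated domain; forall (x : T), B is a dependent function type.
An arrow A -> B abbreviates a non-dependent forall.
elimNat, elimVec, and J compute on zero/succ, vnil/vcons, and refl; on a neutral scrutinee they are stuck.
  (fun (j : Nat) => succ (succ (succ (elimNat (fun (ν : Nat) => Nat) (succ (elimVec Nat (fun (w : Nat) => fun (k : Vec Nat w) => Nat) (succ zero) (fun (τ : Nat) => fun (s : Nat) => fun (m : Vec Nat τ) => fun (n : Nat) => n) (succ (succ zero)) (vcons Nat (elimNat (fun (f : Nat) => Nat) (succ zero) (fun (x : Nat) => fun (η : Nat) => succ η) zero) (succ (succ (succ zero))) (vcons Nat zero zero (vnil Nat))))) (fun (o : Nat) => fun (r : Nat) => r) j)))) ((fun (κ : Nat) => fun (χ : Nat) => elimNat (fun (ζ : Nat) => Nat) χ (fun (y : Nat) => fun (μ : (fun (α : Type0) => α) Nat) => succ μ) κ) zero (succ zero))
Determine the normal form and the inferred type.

reduced normal form:
  succ (succ (succ (succ (succ zero))))
inferred type:
  Nat


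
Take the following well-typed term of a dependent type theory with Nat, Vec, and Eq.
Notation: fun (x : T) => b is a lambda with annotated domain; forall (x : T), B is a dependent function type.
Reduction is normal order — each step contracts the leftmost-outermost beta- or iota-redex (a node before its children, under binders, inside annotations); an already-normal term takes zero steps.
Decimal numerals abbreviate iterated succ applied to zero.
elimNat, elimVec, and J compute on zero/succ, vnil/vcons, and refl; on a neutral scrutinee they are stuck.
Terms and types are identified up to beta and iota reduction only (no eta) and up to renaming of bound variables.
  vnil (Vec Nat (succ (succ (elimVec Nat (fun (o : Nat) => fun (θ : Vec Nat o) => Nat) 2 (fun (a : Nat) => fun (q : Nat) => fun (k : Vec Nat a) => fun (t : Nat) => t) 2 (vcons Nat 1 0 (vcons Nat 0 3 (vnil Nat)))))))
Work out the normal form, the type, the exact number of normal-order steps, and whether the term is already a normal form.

resulting normal form:
  vnil (Vec Nat 4)
the term's type:
  Vec (Vec Nat 4) 0
reduction steps (normal order): 11
already normal: no
first contracted redex: an elimVec iota-redex


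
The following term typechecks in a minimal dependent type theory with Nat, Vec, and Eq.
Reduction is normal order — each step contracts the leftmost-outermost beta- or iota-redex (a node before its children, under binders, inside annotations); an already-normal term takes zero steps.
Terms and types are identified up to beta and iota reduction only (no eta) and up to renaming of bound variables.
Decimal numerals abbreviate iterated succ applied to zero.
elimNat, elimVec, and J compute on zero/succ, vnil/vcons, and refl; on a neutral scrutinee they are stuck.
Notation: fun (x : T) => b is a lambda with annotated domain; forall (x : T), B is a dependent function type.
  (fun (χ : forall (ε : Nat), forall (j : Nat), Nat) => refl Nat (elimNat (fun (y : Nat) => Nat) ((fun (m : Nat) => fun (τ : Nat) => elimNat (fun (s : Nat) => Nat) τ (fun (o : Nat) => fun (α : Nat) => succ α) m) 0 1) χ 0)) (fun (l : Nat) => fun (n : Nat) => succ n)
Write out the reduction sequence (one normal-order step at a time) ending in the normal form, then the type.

normal-order reduction sequence:
  (fun (χ : forall (ε : Nat), forall (j : Nat), Nat) => refl Nat (elimNat (fun (y : Nat) => Nat) ((fun (m : Nat) => fun (τ : Nat) => elimNat (fun (s : Nat) => Nat) τ (fun (o : Nat) => fun (α : Nat) => succ α) m) 0 1) χ 0)) (fun (l : Nat) => fun (n : Nat) => succ n)
  ~> refl Nat (elimNat (fun (χ : Nat) => Nat) ((fun (ε : Nat) => fun (j : Nat) => elimNat (fun (y : Nat) => Nat) j (fun (m : Nat) => fun (τ : Nat) => succ τ) ε) 0 1) (fun (s : Nat) => fun (o : Nat) => succ o) 0)
  ~> refl Nat ((fun (χ : Nat) => fun (ε : Nat) => elimNat (fun (j : Nat) => Nat) ε (fun (y : Nat) => fun (m : Nat) => succ m) χ) 0 1)
  ~> refl Nat ((fun (χ : Nat) => elimNat (fun (ε : Nat) => Nat) χ (fun (j : Nat) => fun (y : Nat) => succ y) 0) 1)
  ~> refl Nat (elimNat (fun (χ : Nat) => Nat) 1 (fun (ε : Nat) => fun (j : Nat) => succ j) 0)
  ~> refl Nat 1
inferred type:
  Eq Nat 1 1


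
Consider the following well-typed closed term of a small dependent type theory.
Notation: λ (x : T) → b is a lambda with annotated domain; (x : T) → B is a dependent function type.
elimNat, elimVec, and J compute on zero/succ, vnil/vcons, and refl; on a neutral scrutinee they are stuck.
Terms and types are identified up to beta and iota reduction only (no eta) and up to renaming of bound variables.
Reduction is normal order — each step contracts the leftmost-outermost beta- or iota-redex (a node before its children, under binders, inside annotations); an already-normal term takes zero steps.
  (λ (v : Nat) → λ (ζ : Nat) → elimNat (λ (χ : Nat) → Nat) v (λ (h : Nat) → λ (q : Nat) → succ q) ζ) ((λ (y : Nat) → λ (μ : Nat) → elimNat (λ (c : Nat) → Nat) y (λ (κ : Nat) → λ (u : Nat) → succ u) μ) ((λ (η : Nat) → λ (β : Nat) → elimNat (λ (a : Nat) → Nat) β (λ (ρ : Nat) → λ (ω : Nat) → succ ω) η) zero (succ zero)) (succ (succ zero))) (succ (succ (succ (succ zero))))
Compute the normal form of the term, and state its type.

normal form:
  succ (succ (succ (succ (succ (succ (succ zero))))))
inferred type:
  Nat
observation: 27 normal-order steps separate the term from its normal form.


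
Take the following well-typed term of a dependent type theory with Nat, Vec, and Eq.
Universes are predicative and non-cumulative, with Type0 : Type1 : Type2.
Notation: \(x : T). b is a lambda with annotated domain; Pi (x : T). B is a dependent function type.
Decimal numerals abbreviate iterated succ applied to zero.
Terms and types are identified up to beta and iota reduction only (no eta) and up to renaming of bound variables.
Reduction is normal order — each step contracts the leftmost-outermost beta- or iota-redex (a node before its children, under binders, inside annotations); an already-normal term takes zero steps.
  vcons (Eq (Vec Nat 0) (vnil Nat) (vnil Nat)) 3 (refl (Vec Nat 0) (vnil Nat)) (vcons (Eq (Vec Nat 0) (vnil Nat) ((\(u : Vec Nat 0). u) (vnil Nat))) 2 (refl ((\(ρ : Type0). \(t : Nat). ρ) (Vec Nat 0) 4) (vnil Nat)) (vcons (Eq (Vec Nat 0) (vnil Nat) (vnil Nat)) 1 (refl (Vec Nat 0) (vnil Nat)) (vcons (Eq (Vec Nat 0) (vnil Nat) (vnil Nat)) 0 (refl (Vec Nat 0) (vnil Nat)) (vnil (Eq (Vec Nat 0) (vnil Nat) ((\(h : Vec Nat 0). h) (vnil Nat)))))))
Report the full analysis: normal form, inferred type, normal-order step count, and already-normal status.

reduced normal form:
  vcons (Eq (Vec Nat 0) (vnil Nat) (vnil Nat)) 3 (refl (Vec Nat 0) (vnil Nat)) (vcons (Eq (Vec Nat 0) (vnil Nat) (vnil Nat)) 2 (refl (Vec Nat 0) (vnil Nat)) (vcons (Eq (Vec Nat 0) (vnil Nat) (vnil Nat)) 1 (refl (Vec Nat 0) (vnil Nat)) (vcons (Eq (Vec Nat 0) (vnil Nat) (vnil Nat)) 0 (refl (Vec Nat 0) (vnil Nat)) (vnil (Eq (Vec Nat 0) (vnil Nat) (vnil Nat))))))
inferred type:
  Vec (Eq (Vec Nat 0) (vnil Nat) (vnil Nat)) 4
steps to reach normal form (normal order): 4
term was already normal: no
first contracted redex: a beta-redex


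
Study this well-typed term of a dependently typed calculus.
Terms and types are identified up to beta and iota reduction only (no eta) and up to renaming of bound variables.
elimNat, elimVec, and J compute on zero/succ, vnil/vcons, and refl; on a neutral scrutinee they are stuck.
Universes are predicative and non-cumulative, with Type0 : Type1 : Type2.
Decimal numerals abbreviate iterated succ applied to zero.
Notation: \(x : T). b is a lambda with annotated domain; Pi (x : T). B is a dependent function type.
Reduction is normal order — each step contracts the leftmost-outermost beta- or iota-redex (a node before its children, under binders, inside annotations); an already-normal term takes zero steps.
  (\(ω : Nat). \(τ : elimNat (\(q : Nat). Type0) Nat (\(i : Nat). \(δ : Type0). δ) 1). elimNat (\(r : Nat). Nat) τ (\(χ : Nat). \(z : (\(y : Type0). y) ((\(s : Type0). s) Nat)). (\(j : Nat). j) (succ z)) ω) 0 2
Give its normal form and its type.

reduced normal form:
  2
inferred type:
  Nat
observation: the term reaches its normal form after 3 normal-order steps.


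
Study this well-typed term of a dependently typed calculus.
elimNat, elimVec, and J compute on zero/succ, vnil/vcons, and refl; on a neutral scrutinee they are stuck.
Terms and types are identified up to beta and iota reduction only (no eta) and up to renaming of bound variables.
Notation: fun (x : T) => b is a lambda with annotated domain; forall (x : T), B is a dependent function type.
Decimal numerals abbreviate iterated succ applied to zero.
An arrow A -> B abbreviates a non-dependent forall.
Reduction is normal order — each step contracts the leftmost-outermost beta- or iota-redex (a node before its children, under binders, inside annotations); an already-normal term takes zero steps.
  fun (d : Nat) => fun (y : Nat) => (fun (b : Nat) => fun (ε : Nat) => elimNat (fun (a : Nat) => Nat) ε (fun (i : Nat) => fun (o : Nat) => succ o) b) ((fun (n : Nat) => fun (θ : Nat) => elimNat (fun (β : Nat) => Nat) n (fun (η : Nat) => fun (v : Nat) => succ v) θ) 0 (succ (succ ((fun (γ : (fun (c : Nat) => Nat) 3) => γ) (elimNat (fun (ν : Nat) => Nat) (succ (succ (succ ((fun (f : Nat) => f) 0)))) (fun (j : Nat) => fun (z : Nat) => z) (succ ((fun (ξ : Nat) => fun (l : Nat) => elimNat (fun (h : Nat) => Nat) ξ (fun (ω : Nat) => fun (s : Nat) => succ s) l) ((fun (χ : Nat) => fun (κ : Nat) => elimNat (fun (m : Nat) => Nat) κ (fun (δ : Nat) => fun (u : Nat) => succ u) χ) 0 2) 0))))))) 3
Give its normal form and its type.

resulting normal form:
  fun (d : Nat) => fun (y : Nat) => 8
inferred type:
  Nat -> Nat -> Nat


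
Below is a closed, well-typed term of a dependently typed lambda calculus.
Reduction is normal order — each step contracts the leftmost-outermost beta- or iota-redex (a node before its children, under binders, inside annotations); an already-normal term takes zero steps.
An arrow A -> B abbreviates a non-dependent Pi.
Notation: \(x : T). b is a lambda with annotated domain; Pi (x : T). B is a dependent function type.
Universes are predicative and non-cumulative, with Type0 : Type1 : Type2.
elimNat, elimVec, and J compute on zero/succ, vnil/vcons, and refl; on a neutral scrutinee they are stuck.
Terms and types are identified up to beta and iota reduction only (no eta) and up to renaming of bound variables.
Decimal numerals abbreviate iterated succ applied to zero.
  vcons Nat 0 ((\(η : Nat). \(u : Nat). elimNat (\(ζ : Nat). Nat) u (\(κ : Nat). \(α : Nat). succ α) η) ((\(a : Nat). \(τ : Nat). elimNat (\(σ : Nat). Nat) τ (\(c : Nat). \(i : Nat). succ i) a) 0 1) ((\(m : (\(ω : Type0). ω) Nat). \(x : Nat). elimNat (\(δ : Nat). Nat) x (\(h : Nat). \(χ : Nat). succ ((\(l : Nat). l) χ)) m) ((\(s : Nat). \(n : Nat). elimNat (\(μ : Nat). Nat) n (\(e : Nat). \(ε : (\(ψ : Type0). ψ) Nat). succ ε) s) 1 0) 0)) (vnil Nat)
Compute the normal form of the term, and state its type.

reduced normal form:
  vcons Nat 0 2 (vnil Nat)
type:
  Vec Nat 1
observation: normalization takes exactly 22 steps under the normal-order strategy.


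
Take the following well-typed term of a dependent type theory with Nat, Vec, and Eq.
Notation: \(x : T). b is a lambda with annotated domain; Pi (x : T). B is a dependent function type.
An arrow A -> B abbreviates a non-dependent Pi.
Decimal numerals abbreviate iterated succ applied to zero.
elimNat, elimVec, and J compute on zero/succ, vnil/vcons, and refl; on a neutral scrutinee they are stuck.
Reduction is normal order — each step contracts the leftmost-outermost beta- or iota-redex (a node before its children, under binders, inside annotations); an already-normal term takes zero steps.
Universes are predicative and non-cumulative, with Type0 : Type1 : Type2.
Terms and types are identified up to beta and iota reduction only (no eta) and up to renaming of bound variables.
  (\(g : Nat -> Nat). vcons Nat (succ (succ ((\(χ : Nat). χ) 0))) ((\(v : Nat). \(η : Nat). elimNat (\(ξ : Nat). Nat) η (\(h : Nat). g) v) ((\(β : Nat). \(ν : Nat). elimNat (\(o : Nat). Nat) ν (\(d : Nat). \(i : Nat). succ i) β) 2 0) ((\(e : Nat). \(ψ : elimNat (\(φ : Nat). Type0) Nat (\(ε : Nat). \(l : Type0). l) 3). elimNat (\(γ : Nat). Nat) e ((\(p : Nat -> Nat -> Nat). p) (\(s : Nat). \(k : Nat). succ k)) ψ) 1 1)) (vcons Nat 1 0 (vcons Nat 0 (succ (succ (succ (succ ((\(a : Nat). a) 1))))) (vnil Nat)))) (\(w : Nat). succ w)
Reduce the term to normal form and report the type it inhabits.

normal form:
  vcons Nat 2 4 (vcons Nat 1 0 (vcons Nat 0 5 (vnil Nat)))
type:
  Vec Nat 3


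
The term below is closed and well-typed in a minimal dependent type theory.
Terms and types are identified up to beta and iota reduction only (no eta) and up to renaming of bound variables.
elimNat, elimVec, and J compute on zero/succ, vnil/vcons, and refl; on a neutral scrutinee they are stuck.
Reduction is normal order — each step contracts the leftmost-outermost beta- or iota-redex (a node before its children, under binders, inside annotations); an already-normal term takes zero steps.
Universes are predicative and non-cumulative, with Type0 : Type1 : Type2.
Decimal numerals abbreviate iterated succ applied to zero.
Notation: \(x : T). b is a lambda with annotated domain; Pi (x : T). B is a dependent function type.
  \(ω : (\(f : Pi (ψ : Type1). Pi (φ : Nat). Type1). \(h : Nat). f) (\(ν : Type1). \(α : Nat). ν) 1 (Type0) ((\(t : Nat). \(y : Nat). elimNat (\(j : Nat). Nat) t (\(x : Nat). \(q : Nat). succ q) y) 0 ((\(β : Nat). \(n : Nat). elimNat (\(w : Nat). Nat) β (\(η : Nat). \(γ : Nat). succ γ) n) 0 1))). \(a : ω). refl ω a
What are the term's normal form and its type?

resulting normal form:
  \(ω : Type0). \(f : ω). refl ω f
inferred type:
  Pi (ω : Type0). Pi (f : ω). Eq ω f f
observation: reduction starts at a beta-redex, and 4 normal-order steps reach the normal form.


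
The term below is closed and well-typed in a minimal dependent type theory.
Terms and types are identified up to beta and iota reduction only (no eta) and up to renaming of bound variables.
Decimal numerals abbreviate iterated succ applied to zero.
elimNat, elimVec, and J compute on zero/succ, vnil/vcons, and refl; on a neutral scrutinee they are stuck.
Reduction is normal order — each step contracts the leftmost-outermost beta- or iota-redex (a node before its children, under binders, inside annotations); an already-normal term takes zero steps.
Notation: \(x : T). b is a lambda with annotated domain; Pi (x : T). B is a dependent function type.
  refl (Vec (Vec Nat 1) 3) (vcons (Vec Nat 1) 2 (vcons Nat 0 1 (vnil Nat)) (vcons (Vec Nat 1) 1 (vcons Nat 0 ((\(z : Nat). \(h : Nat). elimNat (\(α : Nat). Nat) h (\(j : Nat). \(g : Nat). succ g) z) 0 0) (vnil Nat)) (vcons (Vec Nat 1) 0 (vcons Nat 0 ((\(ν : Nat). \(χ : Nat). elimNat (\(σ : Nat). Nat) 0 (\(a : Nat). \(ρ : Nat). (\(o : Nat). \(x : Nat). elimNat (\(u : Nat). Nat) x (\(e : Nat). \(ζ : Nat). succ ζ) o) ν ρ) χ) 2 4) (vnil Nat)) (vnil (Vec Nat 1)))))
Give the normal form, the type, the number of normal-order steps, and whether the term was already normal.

resulting normal form:
  refl (Vec (Vec Nat 1) 3) (vcons (Vec Nat 1) 2 (vcons Nat 0 1 (vnil Nat)) (vcons (Vec Nat 1) 1 (vcons Nat 0 0 (vnil Nat)) (vcons (Vec Nat 1) 0 (vcons Nat 0 8 (vnil Nat)) (vnil (Vec Nat 1)))))
inferred type:
  Eq (Vec (Vec Nat 1) 3) (vcons (Vec Nat 1) 2 (vcons Nat 0 1 (vnil Nat)) (vcons (Vec Nat 1) 1 (vcons Nat 0 0 (vnil Nat)) (vcons (Vec Nat 1) 0 (vcons Nat 0 8 (vnil Nat)) (vnil (Vec Nat 1))))) (vcons (Vec Nat 1) 2 (vcons Nat 0 1 (vnil Nat)) (vcons (Vec Nat 1) 1 (vcons Nat 0 0 (vnil Nat)) (vcons (Vec Nat 1) 0 (vcons Nat 0 8 (vnil Nat)) (vnil (Vec Nat 1)))))
normal-order step count: 54
already normal: no
first redex: a beta-redex


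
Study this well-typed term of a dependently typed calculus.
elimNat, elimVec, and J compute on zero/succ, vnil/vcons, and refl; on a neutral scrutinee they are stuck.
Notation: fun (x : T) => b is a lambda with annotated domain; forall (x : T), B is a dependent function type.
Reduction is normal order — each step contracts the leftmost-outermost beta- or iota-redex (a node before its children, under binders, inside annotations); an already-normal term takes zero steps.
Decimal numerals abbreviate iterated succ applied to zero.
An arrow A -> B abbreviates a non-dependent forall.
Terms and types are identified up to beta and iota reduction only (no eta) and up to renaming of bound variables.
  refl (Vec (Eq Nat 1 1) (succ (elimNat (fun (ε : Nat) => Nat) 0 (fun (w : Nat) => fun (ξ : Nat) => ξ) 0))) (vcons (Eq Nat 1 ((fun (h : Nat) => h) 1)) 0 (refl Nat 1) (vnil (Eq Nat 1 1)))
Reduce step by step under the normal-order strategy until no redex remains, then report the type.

reduction (normal order):
  refl (Vec (Eq Nat 1 1) (succ (elimNat (fun (ε : Nat) => Nat) 0 (fun (w : Nat) => fun (ξ : Nat) => ξ) 0))) (vcons (Eq Nat 1 ((fun (h : Nat) => h) 1)) 0 (refl Nat 1) (vnil (Eq Nat 1 1)))
  ~> refl (Vec (Eq Nat 1 1) 1) (vcons (Eq Nat 1 ((fun (ε : Nat) => ε) 1)) 0 (refl Nat 1) (vnil (Eq Nat 1 1)))
  ~> refl (Vec (Eq Nat 1 1) 1) (vcons (Eq Nat 1 1) 0 (refl Nat 1) (vnil (Eq Nat 1 1)))
type:
  Eq (Vec (Eq Nat 1 1) 1) (vcons (Eq Nat 1 1) 0 (refl Nat 1) (vnil (Eq Nat 1 1))) (vcons (Eq Nat 1 1) 0 (refl Nat 1) (vnil (Eq Nat 1 1)))
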